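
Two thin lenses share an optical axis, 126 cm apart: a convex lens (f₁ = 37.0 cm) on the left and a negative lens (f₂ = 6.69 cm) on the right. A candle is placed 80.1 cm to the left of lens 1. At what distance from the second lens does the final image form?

5.99 cm

Lens 1: 1/d_i1 = 1/f₁ − 1/d_o1 = 1/(37.0) − 1/(80.1) = 0.01454, so d_i1 = 68.76 cm.
The intermediate image is 68.76 cm to the right of lens 1, which is 126 − (68.76) = 57.24 cm to the left of lens 2, so d_o2 = +57.24 cm.
Lens 2 is diverging, so f₂ = −6.69 cm.
Lens 2: 1/d_i2 = 1/f₂ − 1/d_o2 = 1/(-6.69) − 1/(57.24) = -0.1669, so d_i2 = -5.99 cm.
The final image is virtual, 5.99 cm to the left of lens 2 (overall magnification ≈ -0.090).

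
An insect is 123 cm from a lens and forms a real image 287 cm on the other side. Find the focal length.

Real image ⇒ d_i = +287 cm.
1/f = 1/d_o + 1/d_i = 1/(123) + 1/(287) = 0.01161, so f = 86.1 cm.
Since f is positive, the lens is converging.

f = 86.1 cm (converging)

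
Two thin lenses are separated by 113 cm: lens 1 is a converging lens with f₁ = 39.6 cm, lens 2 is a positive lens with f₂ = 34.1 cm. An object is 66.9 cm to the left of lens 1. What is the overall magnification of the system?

Lens 1: 1/d_i1 = 1/(39.6) − 1/(66.9) = 0.01030, so d_i1 = 97.04 cm; m₁ = −d_i1/d_o1 = -1.451.
d_o2 = 113 − (97.04) = 15.96 cm.
Lens 2: 1/d_i2 = 1/(34.1) − 1/(15.96) = -0.03333, so d_i2 = -30.00 cm; m₂ = −d_i2/d_o2 = +1.880.
m = m₁·m₂ = (-1.451)(+1.880) = -2.73.

m = -2.73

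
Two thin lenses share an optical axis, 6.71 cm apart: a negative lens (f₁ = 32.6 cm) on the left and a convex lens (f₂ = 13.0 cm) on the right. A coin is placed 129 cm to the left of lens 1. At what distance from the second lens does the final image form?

Lens 1 is diverging, so f₁ = −32.6 cm.
Lens 1: 1/d_i1 = 1/f₁ − 1/d_o1 = 1/(-32.6) − 1/(129) = -0.03843, so d_i1 = -26.02 cm.
The intermediate image is 26.02 cm to the left of lens 1 (virtual), which is 6.71 − (-26.02) = 32.73 cm to the left of lens 2, so d_o2 = +32.73 cm.
Lens 2: 1/d_i2 = 1/f₂ − 1/d_o2 = 1/(13.0) − 1/(32.73) = 0.04637, so d_i2 = 21.6 cm.
The final image is real, 21.6 cm to the right of lens 2 (overall magnification ≈ -0.13).

21.6 cm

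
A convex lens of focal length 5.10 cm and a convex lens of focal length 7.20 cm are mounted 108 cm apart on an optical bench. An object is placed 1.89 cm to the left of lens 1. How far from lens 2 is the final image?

7.70 cm

Lens 1: 1/d_i1 = 1/f₁ − 1/d_o1 = 1/(5.10) − 1/(1.89) = -0.3330, so d_i1 = -3.003 cm.
The intermediate image is 3.003 cm to the left of lens 1 (virtual), which is 108 − (-3.003) = 111.0 cm to the left of lens 2, so d_o2 = +111.0 cm.
Lens 2: 1/d_i2 = 1/f₂ − 1/d_o2 = 1/(7.20) − 1/(111.0) = 0.1299, so d_i2 = 7.70 cm.
The final image is real, 7.70 cm to the right of lens 2 (overall magnification ≈ -0.11).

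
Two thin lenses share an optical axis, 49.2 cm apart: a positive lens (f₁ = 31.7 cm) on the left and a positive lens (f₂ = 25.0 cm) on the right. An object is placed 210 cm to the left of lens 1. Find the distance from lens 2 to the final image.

Lens 1: 1/d_i1 = 1/f₁ − 1/d_o1 = 1/(31.7) − 1/(210) = 0.02678, so d_i1 = 37.34 cm.
The intermediate image is 37.34 cm to the right of lens 1, which is 49.2 − (37.34) = 11.86 cm to the left of lens 2, so d_o2 = +11.86 cm.
Lens 2: 1/d_i2 = 1/f₂ − 1/d_o2 = 1/(25.0) − 1/(11.86) = -0.04432, so d_i2 = -22.6 cm.
The final image is virtual, 22.6 cm to the left of lens 2 (overall magnification ≈ -0.34).

22.6 cm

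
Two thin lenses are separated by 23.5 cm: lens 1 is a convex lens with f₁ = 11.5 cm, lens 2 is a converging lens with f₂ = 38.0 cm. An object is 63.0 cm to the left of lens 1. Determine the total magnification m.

Lens 1: 1/d_i1 = 1/(11.5) − 1/(63.0) = 0.07108, so d_i1 = 14.07 cm; m₁ = −d_i1/d_o1 = -0.2233.
d_o2 = 23.5 − (14.07) = 9.430 cm.
Lens 2: 1/d_i2 = 1/(38.0) − 1/(9.430) = -0.07973, so d_i2 = -12.54 cm; m₂ = −d_i2/d_o2 = +1.330.
m = m₁·m₂ = (-0.2233)(+1.330) = -0.297.

m = -0.297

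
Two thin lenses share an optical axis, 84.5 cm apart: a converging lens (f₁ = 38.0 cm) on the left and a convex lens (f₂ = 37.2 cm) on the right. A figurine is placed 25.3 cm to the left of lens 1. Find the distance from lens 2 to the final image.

Lens 1: 1/d_i1 = 1/f₁ − 1/d_o1 = 1/(38.0) − 1/(25.3) = -0.01321, so d_i1 = -75.70 cm.
The intermediate image is 75.70 cm to the left of lens 1 (virtual), which is 84.5 − (-75.70) = 160.2 cm to the left of lens 2, so d_o2 = +160.2 cm.
Lens 2: 1/d_i2 = 1/f₂ − 1/d_o2 = 1/(37.2) − 1/(160.2) = 0.02064, so d_i2 = 48.5 cm.
The final image is real, 48.5 cm to the right of lens 2 (overall magnification ≈ -0.90).

48.5 cm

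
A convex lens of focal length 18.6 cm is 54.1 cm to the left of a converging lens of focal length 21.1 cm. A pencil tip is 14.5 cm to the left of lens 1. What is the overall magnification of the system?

m = -0.969

Lens 1: 1/d_i1 = 1/(18.6) − 1/(14.5) = -0.01520, so d_i1 = -65.78 cm; m₁ = −d_i1/d_o1 = +4.537.
d_o2 = 54.1 − (-65.78) = 119.9 cm.
Lens 2: 1/d_i2 = 1/(21.1) − 1/(119.9) = 0.03905, so d_i2 = 25.61 cm; m₂ = −d_i2/d_o2 = -0.2136.
m = m₁·m₂ = (+4.537)(-0.2136) = -0.969.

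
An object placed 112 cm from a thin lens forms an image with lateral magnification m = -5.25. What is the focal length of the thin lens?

m = −d_i/d_o ⇒ d_i = −m·d_o = −(-5.25)·(112) = 588.0 cm.
1/f = 1/d_o + 1/d_i = 1/(112) + 1/(588.0) = 0.01063, so f = 94.1 cm.
Since f is positive, the thin lens is converging.

f = 94.1 cm (converging)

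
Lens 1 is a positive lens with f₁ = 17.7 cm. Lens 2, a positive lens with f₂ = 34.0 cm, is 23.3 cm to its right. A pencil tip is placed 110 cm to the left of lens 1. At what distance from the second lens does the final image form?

Lens 1: 1/d_i1 = 1/f₁ − 1/d_o1 = 1/(17.7) − 1/(110) = 0.04741, so d_i1 = 21.09 cm.
The intermediate image is 21.09 cm to the right of lens 1, which is 23.3 − (21.09) = 2.210 cm to the left of lens 2, so d_o2 = +2.210 cm.
Lens 2: 1/d_i2 = 1/f₂ − 1/d_o2 = 1/(34.0) − 1/(2.210) = -0.4231, so d_i2 = -2.36 cm.
The final image is virtual, 2.36 cm to the left of lens 2 (overall magnification ≈ -0.21).

2.36 cm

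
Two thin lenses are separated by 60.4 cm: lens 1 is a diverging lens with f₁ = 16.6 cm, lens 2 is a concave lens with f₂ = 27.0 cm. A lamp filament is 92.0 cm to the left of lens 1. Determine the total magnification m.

f₁ = −16.6 cm (diverging).
Lens 1: 1/d_i1 = 1/(-16.6) − 1/(92.0) = -0.07111, so d_i1 = -14.06 cm; m₁ = −d_i1/d_o1 = +0.1528.
d_o2 = 60.4 − (-14.06) = 74.46 cm.
f₂ = −27.0 cm (diverging).
Lens 2: 1/d_i2 = 1/(-27.0) − 1/(74.46) = -0.05047, so d_i2 = -19.81 cm; m₂ = −d_i2/d_o2 = +0.2661.
m = m₁·m₂ = (+0.1528)(+0.2661) = +0.0407.

m = +0.0407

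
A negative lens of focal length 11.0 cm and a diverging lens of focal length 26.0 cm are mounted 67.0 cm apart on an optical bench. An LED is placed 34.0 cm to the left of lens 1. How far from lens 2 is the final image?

19.3 cm

Lens 1 is diverging, so f₁ = −11.0 cm.
Lens 1: 1/d_i1 = 1/f₁ − 1/d_o1 = 1/(-11.0) − 1/(34.0) = -0.1203, so d_i1 = -8.311 cm.
The intermediate image is 8.311 cm to the left of lens 1 (virtual), which is 67.0 − (-8.311) = 75.31 cm to the left of lens 2, so d_o2 = +75.31 cm.
Lens 2 is diverging, so f₂ = −26.0 cm.
Lens 2: 1/d_i2 = 1/f₂ − 1/d_o2 = 1/(-26.0) − 1/(75.31) = -0.05174, so d_i2 = -19.3 cm.
The final image is virtual, 19.3 cm to the left of lens 2 (overall magnification ≈ 0.063).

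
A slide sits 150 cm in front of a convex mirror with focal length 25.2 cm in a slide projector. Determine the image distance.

21.6 cm

For a convex mirror, f = -25.2 cm.
Mirror equation: 1/q = 1/f − 1/p = 1/(-25.20) − 1/(150) = -0.03968 − 0.006667 = -0.04635, so q = -21.6 cm.
The image is virtual, upright and reduced, behind the mirror.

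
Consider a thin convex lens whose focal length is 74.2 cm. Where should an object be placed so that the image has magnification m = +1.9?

m = −d_i/d_o ⇒ d_i = −m·d_o.
1/f = 1/d_o + 1/d_i = 1/d_o − 1/(m·d_o) = (1 − 1/m)/d_o, so d_o = f(1 − 1/m) = (74.20)(1 − 1/(+1.9)) = 35.1 cm.

35.1 cm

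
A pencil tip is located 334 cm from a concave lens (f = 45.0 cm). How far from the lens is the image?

For a concave lens, f = -45.0 cm.
Lens equation: 1/q = 1/f − 1/p = 1/(-45.00) − 1/(334) = -0.02222 − 0.002994 = -0.02522, so q = -39.7 cm.
The image is virtual, upright and reduced, on the same side as the object.

39.7 cm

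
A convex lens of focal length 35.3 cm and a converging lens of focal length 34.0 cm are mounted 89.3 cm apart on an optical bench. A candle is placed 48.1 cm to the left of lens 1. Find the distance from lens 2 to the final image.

19.1 cm

Lens 1: 1/d_i1 = 1/f₁ − 1/d_o1 = 1/(35.3) − 1/(48.1) = 0.007539, so d_i1 = 132.7 cm.
The intermediate image is 132.7 cm to the right of lens 1, which lies 43.40 cm to the right of lens 2 — a virtual object — so d_o2 = −43.40 cm.
Lens 2: 1/d_i2 = 1/f₂ − 1/d_o2 = 1/(34.0) − 1/(-43.40) = 0.05245, so d_i2 = 19.1 cm.
The final image is real, 19.1 cm to the right of lens 2 (overall magnification ≈ -1.2).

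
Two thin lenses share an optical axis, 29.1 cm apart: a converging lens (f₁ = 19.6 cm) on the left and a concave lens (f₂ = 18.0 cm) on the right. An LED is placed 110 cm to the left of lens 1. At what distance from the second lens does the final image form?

4.06 cm

Lens 1: 1/d_i1 = 1/f₁ − 1/d_o1 = 1/(19.6) − 1/(110) = 0.04193, so d_i1 = 23.85 cm.
The intermediate image is 23.85 cm to the right of lens 1, which is 29.1 − (23.85) = 5.250 cm to the left of lens 2, so d_o2 = +5.250 cm.
Lens 2 is diverging, so f₂ = −18.0 cm.
Lens 2: 1/d_i2 = 1/f₂ − 1/d_o2 = 1/(-18.0) − 1/(5.250) = -0.2460, so d_i2 = -4.06 cm.
The final image is virtual, 4.06 cm to the left of lens 2 (overall magnification ≈ -0.17).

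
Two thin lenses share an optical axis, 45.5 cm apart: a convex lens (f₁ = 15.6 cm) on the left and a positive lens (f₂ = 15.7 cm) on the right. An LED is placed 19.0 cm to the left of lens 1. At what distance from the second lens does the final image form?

11.4 cm

Lens 1: 1/d_i1 = 1/f₁ − 1/d_o1 = 1/(15.6) − 1/(19.0) = 0.01147, so d_i1 = 87.18 cm.
The intermediate image is 87.18 cm to the right of lens 1, which lies 41.68 cm to the right of lens 2 — a virtual object — so d_o2 = −41.68 cm.
Lens 2: 1/d_i2 = 1/f₂ − 1/d_o2 = 1/(15.7) − 1/(-41.68) = 0.08769, so d_i2 = 11.4 cm.
The final image is real, 11.4 cm to the right of lens 2 (overall magnification ≈ -1.3).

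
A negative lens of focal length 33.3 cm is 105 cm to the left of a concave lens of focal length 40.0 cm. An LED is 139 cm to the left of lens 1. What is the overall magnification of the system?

f₁ = −33.3 cm (diverging).
Lens 1: 1/d_i1 = 1/(-33.3) − 1/(139) = -0.03722, so d_i1 = -26.86 cm; m₁ = −d_i1/d_o1 = +0.1932.
d_o2 = 105 − (-26.86) = 131.9 cm.
f₂ = −40.0 cm (diverging).
Lens 2: 1/d_i2 = 1/(-40.0) − 1/(131.9) = -0.03258, so d_i2 = -30.69 cm; m₂ = −d_i2/d_o2 = +0.2327.
m = m₁·m₂ = (+0.1932)(+0.2327) = +0.0450.

m = +0.0450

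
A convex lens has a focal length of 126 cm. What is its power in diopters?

P = +0.794 D

f = 126 cm = 1.26 m.
P = 1/f = 1/(1.26 m) = +0.794 D.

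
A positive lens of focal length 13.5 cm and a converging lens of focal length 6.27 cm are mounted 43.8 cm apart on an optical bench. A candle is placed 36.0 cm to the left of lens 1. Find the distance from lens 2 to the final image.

8.74 cm

Lens 1: 1/d_i1 = 1/f₁ − 1/d_o1 = 1/(13.5) − 1/(36.0) = 0.04630, so d_i1 = 21.60 cm.
The intermediate image is 21.60 cm to the right of lens 1, which is 43.8 − (21.60) = 22.20 cm to the left of lens 2, so d_o2 = +22.20 cm.
Lens 2: 1/d_i2 = 1/f₂ − 1/d_o2 = 1/(6.27) − 1/(22.20) = 0.1144, so d_i2 = 8.74 cm.
The final image is real, 8.74 cm to the right of lens 2 (overall magnification ≈ 0.24).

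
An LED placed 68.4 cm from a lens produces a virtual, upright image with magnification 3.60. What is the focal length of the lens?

f = 94.7 cm (converging)

m = −d_i/d_o ⇒ d_i = −m·d_o = −(+3.60)·(68.4) = -246.2 cm.
1/f = 1/d_o + 1/d_i = 1/(68.4) + 1/(-246.2) = 0.01056, so f = 94.7 cm.
Since f is positive, the lens is converging.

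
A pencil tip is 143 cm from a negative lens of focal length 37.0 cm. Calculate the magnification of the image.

m = +0.206

For a negative lens, f = -37.0 cm.
1/d_i = 1/f − 1/d_o = 1/(-37.00) − 1/(143) = -0.03402, so d_i = -29.39 cm.
m = −d_i/d_o = −(-29.39)/(143) = +0.206.
The image is virtual, upright and reduced, on the same side as the object.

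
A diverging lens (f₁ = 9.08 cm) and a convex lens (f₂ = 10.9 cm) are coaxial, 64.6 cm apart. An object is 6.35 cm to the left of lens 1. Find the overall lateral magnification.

m = -0.112

f₁ = −9.08 cm (diverging).
Lens 1: 1/d_i1 = 1/(-9.08) − 1/(6.35) = -0.2676, so d_i1 = -3.737 cm; m₁ = −d_i1/d_o1 = +0.5885.
d_o2 = 64.6 − (-3.737) = 68.34 cm.
Lens 2: 1/d_i2 = 1/(10.9) − 1/(68.34) = 0.07711, so d_i2 = 12.97 cm; m₂ = −d_i2/d_o2 = -0.1898.
m = m₁·m₂ = (+0.5885)(-0.1898) = -0.112.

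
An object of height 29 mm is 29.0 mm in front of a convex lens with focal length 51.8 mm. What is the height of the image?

1/d_i = 1/f − 1/d_o = 1/(51.80) − 1/(29.0) = -0.01518, so d_i = -65.89 mm.
m = −d_i/d_o = +2.272.
|h_i| = |m|·h_o = 2.272 × 29 = 65.9 mm. The image is virtual, upright and enlarged, on the same side as the object.

65.9 mm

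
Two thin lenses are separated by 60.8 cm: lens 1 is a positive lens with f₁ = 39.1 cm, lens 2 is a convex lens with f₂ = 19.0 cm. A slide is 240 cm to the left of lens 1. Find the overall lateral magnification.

m = -0.753

Lens 1: 1/d_i1 = 1/(39.1) − 1/(240) = 0.02141, so d_i1 = 46.71 cm; m₁ = −d_i1/d_o1 = -0.1946.
d_o2 = 60.8 − (46.71) = 14.09 cm.
Lens 2: 1/d_i2 = 1/(19.0) − 1/(14.09) = -0.01834, so d_i2 = -54.52 cm; m₂ = −d_i2/d_o2 = +3.870.
m = m₁·m₂ = (-0.1946)(+3.870) = -0.753.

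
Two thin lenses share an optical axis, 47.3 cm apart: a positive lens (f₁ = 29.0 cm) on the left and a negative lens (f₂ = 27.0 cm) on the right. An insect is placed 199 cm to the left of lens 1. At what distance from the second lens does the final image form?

8.93 cm

Lens 1: 1/d_i1 = 1/f₁ − 1/d_o1 = 1/(29.0) − 1/(199) = 0.02946, so d_i1 = 33.95 cm.
The intermediate image is 33.95 cm to the right of lens 1, which is 47.3 − (33.95) = 13.35 cm to the left of lens 2, so d_o2 = +13.35 cm.
Lens 2 is diverging, so f₂ = −27.0 cm.
Lens 2: 1/d_i2 = 1/f₂ − 1/d_o2 = 1/(-27.0) − 1/(13.35) = -0.1119, so d_i2 = -8.93 cm.
The final image is virtual, 8.93 cm to the left of lens 2 (overall magnification ≈ -0.11).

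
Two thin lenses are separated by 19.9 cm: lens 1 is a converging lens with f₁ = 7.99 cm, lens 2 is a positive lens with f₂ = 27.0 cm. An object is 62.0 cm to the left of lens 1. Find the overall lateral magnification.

Lens 1: 1/d_i1 = 1/(7.99) − 1/(62.0) = 0.1090, so d_i1 = 9.172 cm; m₁ = −d_i1/d_o1 = -0.1479.
d_o2 = 19.9 − (9.172) = 10.73 cm.
Lens 2: 1/d_i2 = 1/(27.0) − 1/(10.73) = -0.05616, so d_i2 = -17.81 cm; m₂ = −d_i2/d_o2 = +1.659.
m = m₁·m₂ = (-0.1479)(+1.659) = -0.245.

m = -0.245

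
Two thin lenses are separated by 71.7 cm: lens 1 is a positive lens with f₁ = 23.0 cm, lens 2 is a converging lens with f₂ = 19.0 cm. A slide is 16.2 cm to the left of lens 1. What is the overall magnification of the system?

Lens 1: 1/d_i1 = 1/(23.0) − 1/(16.2) = -0.01825, so d_i1 = -54.79 cm; m₁ = −d_i1/d_o1 = +3.382.
d_o2 = 71.7 − (-54.79) = 126.5 cm.
Lens 2: 1/d_i2 = 1/(19.0) − 1/(126.5) = 0.04473, so d_i2 = 22.36 cm; m₂ = −d_i2/d_o2 = -0.1767.
m = m₁·m₂ = (+3.382)(-0.1767) = -0.598.

m = -0.598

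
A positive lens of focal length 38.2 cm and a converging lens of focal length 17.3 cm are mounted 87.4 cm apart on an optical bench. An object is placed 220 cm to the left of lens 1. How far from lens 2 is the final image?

Lens 1: 1/d_i1 = 1/f₁ − 1/d_o1 = 1/(38.2) − 1/(220) = 0.02163, so d_i1 = 46.23 cm.
The intermediate image is 46.23 cm to the right of lens 1, which is 87.4 − (46.23) = 41.17 cm to the left of lens 2, so d_o2 = +41.17 cm.
Lens 2: 1/d_i2 = 1/f₂ − 1/d_o2 = 1/(17.3) − 1/(41.17) = 0.03351, so d_i2 = 29.8 cm.
The final image is real, 29.8 cm to the right of lens 2 (overall magnification ≈ 0.15).

29.8 cm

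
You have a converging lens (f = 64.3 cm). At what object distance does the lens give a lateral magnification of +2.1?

33.7 cm

m = −d_i/d_o ⇒ d_i = −m·d_o.
1/f = 1/d_o + 1/d_i = 1/d_o − 1/(m·d_o) = (1 − 1/m)/d_o, so d_o = f(1 − 1/m) = (64.30)(1 − 1/(+2.1)) = 33.7 cm.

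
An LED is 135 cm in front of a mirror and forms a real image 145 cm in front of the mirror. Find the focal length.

f = 69.9 cm (concave)

Real image ⇒ d_i = +145 cm.
1/f = 1/d_o + 1/d_i = 1/(135) + 1/(145) = 0.01430, so f = 69.9 cm.
Since f is positive, the mirror is concave.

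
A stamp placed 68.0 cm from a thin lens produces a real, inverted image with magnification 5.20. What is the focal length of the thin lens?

f = 57.0 cm (converging)

m = −d_i/d_o ⇒ d_i = −m·d_o = −(-5.20)·(68.0) = 353.6 cm.
1/f = 1/d_o + 1/d_i = 1/(68.0) + 1/(353.6) = 0.01753, so f = 57.0 cm.
Since f is positive, the thin lens is converging.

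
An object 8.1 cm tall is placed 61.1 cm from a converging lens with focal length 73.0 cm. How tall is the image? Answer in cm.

49.7 cm

1/d_i = 1/f − 1/d_o = 1/(73.00) − 1/(61.1) = -0.002668, so d_i = -374.8 cm.
m = −d_i/d_o = +6.134.
|h_i| = |m|·h_o = 6.134 × 8.1 = 49.7 cm. The image is virtual, upright and enlarged, on the same side as the object.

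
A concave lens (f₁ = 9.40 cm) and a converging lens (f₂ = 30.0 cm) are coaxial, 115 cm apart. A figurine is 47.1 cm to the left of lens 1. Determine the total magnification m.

m = -0.0538

f₁ = −9.40 cm (diverging).
Lens 1: 1/d_i1 = 1/(-9.40) − 1/(47.1) = -0.1276, so d_i1 = -7.836 cm; m₁ = −d_i1/d_o1 = +0.1664.
d_o2 = 115 − (-7.836) = 122.8 cm.
Lens 2: 1/d_i2 = 1/(30.0) − 1/(122.8) = 0.02519, so d_i2 = 39.70 cm; m₂ = −d_i2/d_o2 = -0.3233.
m = m₁·m₂ = (+0.1664)(-0.3233) = -0.0538.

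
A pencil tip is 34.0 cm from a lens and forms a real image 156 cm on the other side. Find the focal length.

Real image ⇒ d_i = +156 cm.
1/f = 1/d_o + 1/d_i = 1/(34.0) + 1/(156) = 0.03582, so f = 27.9 cm.
Since f is positive, the lens is converging.

f = 27.9 cm (converging)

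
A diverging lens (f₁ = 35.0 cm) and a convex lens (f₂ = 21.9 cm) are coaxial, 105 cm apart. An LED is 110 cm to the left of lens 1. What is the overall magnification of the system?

f₁ = −35.0 cm (diverging).
Lens 1: 1/d_i1 = 1/(-35.0) − 1/(110) = -0.03766, so d_i1 = -26.55 cm; m₁ = −d_i1/d_o1 = +0.2414.
d_o2 = 105 − (-26.55) = 131.6 cm.
Lens 2: 1/d_i2 = 1/(21.9) − 1/(131.6) = 0.03806, so d_i2 = 26.27 cm; m₂ = −d_i2/d_o2 = -0.1996.
m = m₁·m₂ = (+0.2414)(-0.1996) = -0.0482.

m = -0.0482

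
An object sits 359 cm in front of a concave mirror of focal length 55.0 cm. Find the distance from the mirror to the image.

Mirror equation: 1/d_i = 1/f − 1/d_o = 1/(55.00) − 1/(359) = 0.01818 − 0.002786 = 0.01540, so d_i = 65.0 cm.
The image is real, inverted and reduced, in front of the mirror.

65.0 cm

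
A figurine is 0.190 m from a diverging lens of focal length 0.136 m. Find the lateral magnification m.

m = +0.417

For a diverging lens, f = -0.136 m.
1/d_i = 1/f − 1/d_o = 1/(-0.1360) − 1/(0.190) = -12.62, so d_i = -0.07926 m.
m = −d_i/d_o = −(-0.07926)/(0.190) = +0.417.
The image is virtual, upright and reduced, on the same side as the object.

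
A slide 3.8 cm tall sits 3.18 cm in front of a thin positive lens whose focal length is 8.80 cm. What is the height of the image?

1/d_i = 1/f − 1/d_o = 1/(8.800) − 1/(3.18) = -0.2008, so d_i = -4.979 cm.
m = −d_i/d_o = +1.566.
|h_i| = |m|·h_o = 1.566 × 3.8 = 5.95 cm. The image is virtual, upright and enlarged, on the same side as the object.

5.95 cm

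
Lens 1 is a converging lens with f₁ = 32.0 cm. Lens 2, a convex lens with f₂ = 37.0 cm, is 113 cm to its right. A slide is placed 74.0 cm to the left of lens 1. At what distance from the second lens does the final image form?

Lens 1: 1/d_i1 = 1/f₁ − 1/d_o1 = 1/(32.0) − 1/(74.0) = 0.01774, so d_i1 = 56.38 cm.
The intermediate image is 56.38 cm to the right of lens 1, which is 113 − (56.38) = 56.62 cm to the left of lens 2, so d_o2 = +56.62 cm.
Lens 2: 1/d_i2 = 1/f₂ − 1/d_o2 = 1/(37.0) − 1/(56.62) = 0.009365, so d_i2 = 107 cm.
The final image is real, 107 cm to the right of lens 2 (overall magnification ≈ 1.4).

107 cm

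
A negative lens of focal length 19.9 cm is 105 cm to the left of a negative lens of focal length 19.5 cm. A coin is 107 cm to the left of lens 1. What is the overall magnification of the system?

m = +0.0216

f₁ = −19.9 cm (diverging).
Lens 1: 1/d_i1 = 1/(-19.9) − 1/(107) = -0.05960, so d_i1 = -16.78 cm; m₁ = −d_i1/d_o1 = +0.1568.
d_o2 = 105 − (-16.78) = 121.8 cm.
f₂ = −19.5 cm (diverging).
Lens 2: 1/d_i2 = 1/(-19.5) − 1/(121.8) = -0.05949, so d_i2 = -16.81 cm; m₂ = −d_i2/d_o2 = +0.1380.
m = m₁·m₂ = (+0.1568)(+0.1380) = +0.0216.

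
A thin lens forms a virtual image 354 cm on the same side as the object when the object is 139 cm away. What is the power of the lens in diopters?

Virtual image ⇒ d_i = −354 cm.
1/f = 1/d_o + 1/d_i = 1/(139) + 1/(-354) = 0.004369 cm⁻¹.
f = 228.9 cm = 2.289 m, so P = 1/f = +0.437 D.

P = +0.437 D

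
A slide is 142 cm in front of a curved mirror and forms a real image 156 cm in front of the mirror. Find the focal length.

f = 74.3 cm (concave)

Real image ⇒ d_i = +156 cm.
1/f = 1/d_o + 1/d_i = 1/(142) + 1/(156) = 0.01345, so f = 74.3 cm.
Since f is positive, the curved mirror is concave.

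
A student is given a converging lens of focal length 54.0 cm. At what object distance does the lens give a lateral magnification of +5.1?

m = −d_i/d_o ⇒ d_i = −m·d_o.
1/f = 1/d_o + 1/d_i = 1/d_o − 1/(m·d_o) = (1 − 1/m)/d_o, so d_o = f(1 − 1/m) = (54.00)(1 − 1/(+5.1)) = 43.4 cm.

43.4 cm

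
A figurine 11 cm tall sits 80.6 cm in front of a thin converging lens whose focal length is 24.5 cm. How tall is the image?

1/d_i = 1/f − 1/d_o = 1/(24.50) − 1/(80.6) = 0.02841, so d_i = 35.20 cm.
m = −d_i/d_o = -0.4367.
|h_i| = |m|·h_o = 0.4367 × 11 = 4.80 cm. The image is real, inverted and reduced, on the far side of the lens.

4.80 cm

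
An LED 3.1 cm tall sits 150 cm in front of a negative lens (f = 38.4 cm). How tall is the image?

For a negative lens, f = -38.4 cm.
1/d_i = 1/f − 1/d_o = 1/(-38.40) − 1/(150) = -0.03271, so d_i = -30.57 cm.
m = −d_i/d_o = +0.2038.
|h_i| = |m|·h_o = 0.2038 × 3.1 = 0.632 cm. The image is virtual, upright and reduced, on the same side as the object.

0.632 cm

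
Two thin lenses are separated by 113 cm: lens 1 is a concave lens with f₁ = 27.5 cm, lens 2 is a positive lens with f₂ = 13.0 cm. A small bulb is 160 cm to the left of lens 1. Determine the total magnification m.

m = -0.0154

f₁ = −27.5 cm (diverging).
Lens 1: 1/d_i1 = 1/(-27.5) − 1/(160) = -0.04261, so d_i1 = -23.47 cm; m₁ = −d_i1/d_o1 = +0.1467.
d_o2 = 113 − (-23.47) = 136.5 cm.
Lens 2: 1/d_i2 = 1/(13.0) − 1/(136.5) = 0.06960, so d_i2 = 14.37 cm; m₂ = −d_i2/d_o2 = -0.1053.
m = m₁·m₂ = (+0.1467)(-0.1053) = -0.0154.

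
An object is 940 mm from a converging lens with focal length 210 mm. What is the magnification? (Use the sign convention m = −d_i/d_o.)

1/d_i = 1/f − 1/d_o = 1/(210.0) − 1/(940) = 0.003698, so d_i = 270.4 mm.
m = −d_i/d_o = −(270.4)/(940) = -0.288.
The image is real, inverted and reduced, on the far side of the lens.

m = -0.288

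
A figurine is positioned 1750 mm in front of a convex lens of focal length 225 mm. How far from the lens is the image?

Thin-lens equation: 1/q = 1/f − 1/p = 1/(225.0) − 1/(1750) = 0.004444 − 0.0005714 = 0.003873, so q = 258 mm.
The image is real, inverted and reduced, on the far side of the lens.

258 mm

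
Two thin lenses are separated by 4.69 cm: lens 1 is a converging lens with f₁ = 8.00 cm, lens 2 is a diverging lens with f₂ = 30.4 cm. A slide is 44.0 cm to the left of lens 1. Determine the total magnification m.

m = -0.267

Lens 1: 1/d_i1 = 1/(8.00) − 1/(44.0) = 0.1023, so d_i1 = 9.778 cm; m₁ = −d_i1/d_o1 = -0.2222.
d_o2 = 4.69 − (9.778) = -5.088 cm (virtual object).
f₂ = −30.4 cm (diverging).
Lens 2: 1/d_i2 = 1/(-30.4) − 1/(-5.088) = 0.1636, so d_i2 = 6.111 cm; m₂ = −d_i2/d_o2 = +1.201.
m = m₁·m₂ = (-0.2222)(+1.201) = -0.267.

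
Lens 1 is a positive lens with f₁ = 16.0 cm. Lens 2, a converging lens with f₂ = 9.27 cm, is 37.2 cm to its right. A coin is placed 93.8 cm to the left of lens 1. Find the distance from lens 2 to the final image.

Lens 1: 1/d_i1 = 1/f₁ − 1/d_o1 = 1/(16.0) − 1/(93.8) = 0.05184, so d_i1 = 19.29 cm.
The intermediate image is 19.29 cm to the right of lens 1, which is 37.2 − (19.29) = 17.91 cm to the left of lens 2, so d_o2 = +17.91 cm.
Lens 2: 1/d_i2 = 1/f₂ − 1/d_o2 = 1/(9.27) − 1/(17.91) = 0.05204, so d_i2 = 19.2 cm.
The final image is real, 19.2 cm to the right of lens 2 (overall magnification ≈ 0.22).

19.2 cm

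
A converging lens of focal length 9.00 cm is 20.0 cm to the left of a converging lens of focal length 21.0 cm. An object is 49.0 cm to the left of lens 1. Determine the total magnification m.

Lens 1: 1/d_i1 = 1/(9.00) − 1/(49.0) = 0.09070, so d_i1 = 11.03 cm; m₁ = −d_i1/d_o1 = -0.2251.
d_o2 = 20.0 − (11.03) = 8.970 cm.
Lens 2: 1/d_i2 = 1/(21.0) − 1/(8.970) = -0.06386, so d_i2 = -15.66 cm; m₂ = −d_i2/d_o2 = +1.746.
m = m₁·m₂ = (-0.2251)(+1.746) = -0.393.

m = -0.393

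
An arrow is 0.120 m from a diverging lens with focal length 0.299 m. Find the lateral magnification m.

For a diverging lens, f = -0.299 m.
1/d_i = 1/f − 1/d_o = 1/(-0.2990) − 1/(0.120) = -11.68, so d_i = -0.08563 m.
m = −d_i/d_o = −(-0.08563)/(0.120) = +0.714.
The image is virtual, upright and reduced, on the same side as the object.

m = +0.714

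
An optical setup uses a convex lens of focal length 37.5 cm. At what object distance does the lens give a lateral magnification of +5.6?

30.8 cm

m = −d_i/d_o ⇒ d_i = −m·d_o.
1/f = 1/d_o + 1/d_i = 1/d_o − 1/(m·d_o) = (1 − 1/m)/d_o, so d_o = f(1 − 1/m) = (37.50)(1 − 1/(+5.6)) = 30.8 cm.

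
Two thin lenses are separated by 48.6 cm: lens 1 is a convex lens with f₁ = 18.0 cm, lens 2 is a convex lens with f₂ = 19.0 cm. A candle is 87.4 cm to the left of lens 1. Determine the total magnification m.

m = +0.711

Lens 1: 1/d_i1 = 1/(18.0) − 1/(87.4) = 0.04411, so d_i1 = 22.67 cm; m₁ = −d_i1/d_o1 = -0.2594.
d_o2 = 48.6 − (22.67) = 25.93 cm.
Lens 2: 1/d_i2 = 1/(19.0) − 1/(25.93) = 0.01407, so d_i2 = 71.09 cm; m₂ = −d_i2/d_o2 = -2.742.
m = m₁·m₂ = (-0.2594)(-2.742) = +0.711.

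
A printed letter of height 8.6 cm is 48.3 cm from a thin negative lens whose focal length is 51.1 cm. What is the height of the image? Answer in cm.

4.42 cm

For a negative lens, f = -51.1 cm.
1/d_i = 1/f − 1/d_o = 1/(-51.10) − 1/(48.3) = -0.04027, so d_i = -24.83 cm.
m = −d_i/d_o = +0.5141.
|h_i| = |m|·h_o = 0.5141 × 8.6 = 4.42 cm. The image is virtual, upright and reduced, on the same side as the object.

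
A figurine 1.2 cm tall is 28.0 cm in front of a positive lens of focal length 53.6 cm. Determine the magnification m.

1/d_i = 1/f − 1/d_o = 1/(53.60) − 1/(28.0) = -0.01706, so d_i = -58.62 cm.
m = −d_i/d_o = −(-58.62)/(28.0) = +2.09.
The image is virtual, upright and enlarged, on the same side as the object.

m = +2.09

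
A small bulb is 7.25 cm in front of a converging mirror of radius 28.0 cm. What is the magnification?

m = +2.07

f = R/2 = 28.0/2 = 14.00 cm.
1/d_i = 1/f − 1/d_o = 1/(14.00) − 1/(7.25) = -0.06650, so d_i = -15.04 cm.
m = −d_i/d_o = −(-15.04)/(7.25) = +2.07.
The image is virtual, upright and enlarged, behind the mirror.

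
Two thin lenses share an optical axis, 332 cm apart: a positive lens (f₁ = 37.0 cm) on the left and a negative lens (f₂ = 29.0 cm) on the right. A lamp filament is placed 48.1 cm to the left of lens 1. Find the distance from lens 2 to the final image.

24.8 cm

Lens 1: 1/d_i1 = 1/f₁ − 1/d_o1 = 1/(37.0) − 1/(48.1) = 0.006237, so d_i1 = 160.3 cm.
The intermediate image is 160.3 cm to the right of lens 1, which is 332 − (160.3) = 171.7 cm to the left of lens 2, so d_o2 = +171.7 cm.
Lens 2 is diverging, so f₂ = −29.0 cm.
Lens 2: 1/d_i2 = 1/f₂ − 1/d_o2 = 1/(-29.0) − 1/(171.7) = -0.04031, so d_i2 = -24.8 cm.
The final image is virtual, 24.8 cm to the left of lens 2 (overall magnification ≈ -0.48).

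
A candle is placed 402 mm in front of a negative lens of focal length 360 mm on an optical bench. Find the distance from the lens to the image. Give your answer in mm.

190 mm

For a negative lens, f = -360 mm.
Thin-lens equation: 1/s_i = 1/f − 1/s_o = 1/(-360.0) − 1/(402) = -0.002778 − 0.002488 = -0.005265, so s_i = -190 mm.
The image is virtual, upright and reduced, on the same side as the object.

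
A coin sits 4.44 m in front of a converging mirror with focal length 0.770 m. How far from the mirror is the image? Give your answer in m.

0.932 m

Mirror equation: 1/v = 1/f − 1/u = 1/(0.7700) − 1/(4.44) = 1.299 − 0.2252 = 1.073, so v = 0.932 m.
The image is real, inverted and reduced, in front of the mirror.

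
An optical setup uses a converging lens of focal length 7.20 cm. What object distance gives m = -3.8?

m = −d_i/d_o ⇒ d_i = −m·d_o.
1/f = 1/d_o + 1/d_i = 1/d_o − 1/(m·d_o) = (1 − 1/m)/d_o, so d_o = f(1 − 1/m) = (7.200)(1 − 1/(-3.8)) = 9.09 cm.

9.09 cm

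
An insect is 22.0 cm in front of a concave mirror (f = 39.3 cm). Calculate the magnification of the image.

1/d_i = 1/f − 1/d_o = 1/(39.30) − 1/(22.0) = -0.02001, so d_i = -49.98 cm.
m = −d_i/d_o = −(-49.98)/(22.0) = +2.27.
The image is virtual, upright and enlarged, behind the mirror.

m = +2.27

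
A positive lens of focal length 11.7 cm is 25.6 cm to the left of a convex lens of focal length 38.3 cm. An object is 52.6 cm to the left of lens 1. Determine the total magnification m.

m = -0.395

Lens 1: 1/d_i1 = 1/(11.7) − 1/(52.6) = 0.06646, so d_i1 = 15.05 cm; m₁ = −d_i1/d_o1 = -0.2861.
d_o2 = 25.6 − (15.05) = 10.55 cm.
Lens 2: 1/d_i2 = 1/(38.3) − 1/(10.55) = -0.06868, so d_i2 = -14.56 cm; m₂ = −d_i2/d_o2 = +1.380.
m = m₁·m₂ = (-0.2861)(+1.380) = -0.395.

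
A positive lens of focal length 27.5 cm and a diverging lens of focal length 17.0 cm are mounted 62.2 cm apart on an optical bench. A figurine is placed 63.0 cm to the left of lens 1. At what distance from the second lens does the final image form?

7.49 cm

Lens 1: 1/d_i1 = 1/f₁ − 1/d_o1 = 1/(27.5) − 1/(63.0) = 0.02049, so d_i1 = 48.80 cm.
The intermediate image is 48.80 cm to the right of lens 1, which is 62.2 − (48.80) = 13.40 cm to the left of lens 2, so d_o2 = +13.40 cm.
Lens 2 is diverging, so f₂ = −17.0 cm.
Lens 2: 1/d_i2 = 1/f₂ − 1/d_o2 = 1/(-17.0) − 1/(13.40) = -0.1335, so d_i2 = -7.49 cm.
The final image is virtual, 7.49 cm to the left of lens 2 (overall magnification ≈ -0.43).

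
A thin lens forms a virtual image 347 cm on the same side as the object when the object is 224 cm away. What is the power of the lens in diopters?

P = +0.158 D

Virtual image ⇒ d_i = −347 cm.
1/f = 1/d_o + 1/d_i = 1/(224) + 1/(-347) = 0.001582 cm⁻¹.
f = 631.9 cm = 6.319 m, so P = 1/f = +0.158 D.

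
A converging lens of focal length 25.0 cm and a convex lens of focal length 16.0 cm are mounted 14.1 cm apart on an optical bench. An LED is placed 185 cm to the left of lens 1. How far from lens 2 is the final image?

7.69 cm

Lens 1: 1/d_i1 = 1/f₁ − 1/d_o1 = 1/(25.0) − 1/(185) = 0.03459, so d_i1 = 28.91 cm.
The intermediate image is 28.91 cm to the right of lens 1, which lies 14.81 cm to the right of lens 2 — a virtual object — so d_o2 = −14.81 cm.
Lens 2: 1/d_i2 = 1/f₂ − 1/d_o2 = 1/(16.0) − 1/(-14.81) = 0.1300, so d_i2 = 7.69 cm.
The final image is real, 7.69 cm to the right of lens 2 (overall magnification ≈ -0.081).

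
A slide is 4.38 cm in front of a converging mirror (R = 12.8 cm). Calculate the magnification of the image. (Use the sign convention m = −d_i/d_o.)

f = R/2 = 12.8/2 = 6.400 cm.
1/d_i = 1/f − 1/d_o = 1/(6.400) − 1/(4.38) = -0.07206, so d_i = -13.88 cm.
m = −d_i/d_o = −(-13.88)/(4.38) = +3.17.
The image is virtual, upright and enlarged, behind the mirror.

m = +3.17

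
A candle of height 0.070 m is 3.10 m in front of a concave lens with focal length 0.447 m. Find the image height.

For a concave lens, f = -0.447 m.
1/d_i = 1/f − 1/d_o = 1/(-0.4470) − 1/(3.10) = -2.560, so d_i = -0.3907 m.
m = −d_i/d_o = +0.1260.
|h_i| = |m|·h_o = 0.1260 × 0.070 = 0.00882 m. The image is virtual, upright and reduced, on the same side as the object.

0.00882 m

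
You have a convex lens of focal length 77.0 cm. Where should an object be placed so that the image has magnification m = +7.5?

66.7 cm

m = −d_i/d_o ⇒ d_i = −m·d_o.
1/f = 1/d_o + 1/d_i = 1/d_o − 1/(m·d_o) = (1 − 1/m)/d_o, so d_o = f(1 − 1/m) = (77.00)(1 − 1/(+7.5)) = 66.7 cm.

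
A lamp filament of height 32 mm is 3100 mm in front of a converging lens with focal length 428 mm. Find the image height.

1/d_i = 1/f − 1/d_o = 1/(428.0) − 1/(3100) = 0.002014, so d_i = 496.6 mm.
m = −d_i/d_o = -0.1602.
|h_i| = |m|·h_o = 0.1602 × 32 = 5.13 mm. The image is real, inverted and reduced, on the far side of the lens.

5.13 mm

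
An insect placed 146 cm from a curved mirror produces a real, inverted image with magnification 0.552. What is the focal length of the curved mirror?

f = 51.9 cm (concave)

m = −d_i/d_o ⇒ d_i = −m·d_o = −(-0.552)·(146) = 80.59 cm.
1/f = 1/d_o + 1/d_i = 1/(146) + 1/(80.59) = 0.01926, so f = 51.9 cm.
Since f is positive, the curved mirror is concave.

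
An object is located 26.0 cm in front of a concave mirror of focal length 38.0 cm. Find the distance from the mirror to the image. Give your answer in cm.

82.3 cm

Mirror equation: 1/s_i = 1/f − 1/s_o = 1/(38.00) − 1/(26.0) = 0.02632 − 0.03846 = -0.01215, so s_i = -82.3 cm.
The image is virtual, upright and enlarged, behind the mirror.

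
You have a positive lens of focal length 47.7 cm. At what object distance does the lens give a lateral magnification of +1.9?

m = −d_i/d_o ⇒ d_i = −m·d_o.
1/f = 1/d_o + 1/d_i = 1/d_o − 1/(m·d_o) = (1 − 1/m)/d_o, so d_o = f(1 − 1/m) = (47.70)(1 − 1/(+1.9)) = 22.6 cm.

22.6 cm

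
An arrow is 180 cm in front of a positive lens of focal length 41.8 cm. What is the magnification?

1/d_i = 1/f − 1/d_o = 1/(41.80) − 1/(180) = 0.01837, so d_i = 54.44 cm.
m = −d_i/d_o = −(54.44)/(180) = -0.302.
The image is real, inverted and reduced, on the far side of the lens.

m = -0.302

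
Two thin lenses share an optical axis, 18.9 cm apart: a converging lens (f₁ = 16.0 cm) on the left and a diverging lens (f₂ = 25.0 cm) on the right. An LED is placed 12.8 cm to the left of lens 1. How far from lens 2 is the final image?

19.2 cm

Lens 1: 1/d_i1 = 1/f₁ − 1/d_o1 = 1/(16.0) − 1/(12.8) = -0.01562, so d_i1 = -64.00 cm.
The intermediate image is 64.00 cm to the left of lens 1 (virtual), which is 18.9 − (-64.00) = 82.90 cm to the left of lens 2, so d_o2 = +82.90 cm.
Lens 2 is diverging, so f₂ = −25.0 cm.
Lens 2: 1/d_i2 = 1/f₂ − 1/d_o2 = 1/(-25.0) − 1/(82.90) = -0.05206, so d_i2 = -19.2 cm.
The final image is virtual, 19.2 cm to the left of lens 2 (overall magnification ≈ 1.2).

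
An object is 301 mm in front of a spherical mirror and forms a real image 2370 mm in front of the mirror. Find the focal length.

Real image ⇒ d_i = +2370 mm.
1/f = 1/d_o + 1/d_i = 1/(301) + 1/(2370) = 0.003744, so f = 267 mm.
Since f is positive, the spherical mirror is concave.

f = 267 mm (concave)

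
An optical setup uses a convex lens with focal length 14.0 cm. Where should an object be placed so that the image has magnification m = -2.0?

m = −d_i/d_o ⇒ d_i = −m·d_o.
1/f = 1/d_o + 1/d_i = 1/d_o − 1/(m·d_o) = (1 − 1/m)/d_o, so d_o = f(1 − 1/m) = (14.00)(1 − 1/(-2.0)) = 21.0 cm.

21.0 cm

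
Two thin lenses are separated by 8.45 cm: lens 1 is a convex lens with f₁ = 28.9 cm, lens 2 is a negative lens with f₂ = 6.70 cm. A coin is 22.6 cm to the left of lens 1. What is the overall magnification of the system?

Lens 1: 1/d_i1 = 1/(28.9) − 1/(22.6) = -0.009646, so d_i1 = -103.7 cm; m₁ = −d_i1/d_o1 = +4.588.
d_o2 = 8.45 − (-103.7) = 112.2 cm.
f₂ = −6.70 cm (diverging).
Lens 2: 1/d_i2 = 1/(-6.70) − 1/(112.2) = -0.1582, so d_i2 = -6.322 cm; m₂ = −d_i2/d_o2 = +0.05635.
m = m₁·m₂ = (+4.588)(+0.05635) = +0.259.

m = +0.259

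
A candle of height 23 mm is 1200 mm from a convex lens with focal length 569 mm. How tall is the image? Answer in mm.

20.7 mm

1/d_i = 1/f − 1/d_o = 1/(569.0) − 1/(1200) = 0.0009241, so d_i = 1082 mm.
m = −d_i/d_o = -0.9017.
|h_i| = |m|·h_o = 0.9017 × 23 = 20.7 mm. The image is real, inverted and reduced, on the far side of the lens.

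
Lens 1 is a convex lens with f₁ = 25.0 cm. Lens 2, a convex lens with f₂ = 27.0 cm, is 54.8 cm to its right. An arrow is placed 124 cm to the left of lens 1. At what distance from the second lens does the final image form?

Lens 1: 1/d_i1 = 1/f₁ − 1/d_o1 = 1/(25.0) − 1/(124) = 0.03194, so d_i1 = 31.31 cm.
The intermediate image is 31.31 cm to the right of lens 1, which is 54.8 − (31.31) = 23.49 cm to the left of lens 2, so d_o2 = +23.49 cm.
Lens 2: 1/d_i2 = 1/f₂ − 1/d_o2 = 1/(27.0) − 1/(23.49) = -0.005534, so d_i2 = -181 cm.
The final image is virtual, 181 cm to the left of lens 2 (overall magnification ≈ -1.9).

181 cm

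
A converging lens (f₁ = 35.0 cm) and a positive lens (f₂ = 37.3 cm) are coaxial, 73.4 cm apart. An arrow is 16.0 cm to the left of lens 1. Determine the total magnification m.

Lens 1: 1/d_i1 = 1/(35.0) − 1/(16.0) = -0.03393, so d_i1 = -29.47 cm; m₁ = −d_i1/d_o1 = +1.842.
d_o2 = 73.4 − (-29.47) = 102.9 cm.
Lens 2: 1/d_i2 = 1/(37.3) − 1/(102.9) = 0.01709, so d_i2 = 58.51 cm; m₂ = −d_i2/d_o2 = -0.5686.
m = m₁·m₂ = (+1.842)(-0.5686) = -1.05.

m = -1.05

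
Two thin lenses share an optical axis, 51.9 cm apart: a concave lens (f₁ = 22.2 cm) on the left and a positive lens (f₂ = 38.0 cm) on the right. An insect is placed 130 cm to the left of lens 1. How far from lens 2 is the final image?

81.9 cm

Lens 1 is diverging, so f₁ = −22.2 cm.
Lens 1: 1/d_i1 = 1/f₁ − 1/d_o1 = 1/(-22.2) − 1/(130) = -0.05274, so d_i1 = -18.96 cm.
The intermediate image is 18.96 cm to the left of lens 1 (virtual), which is 51.9 − (-18.96) = 70.86 cm to the left of lens 2, so d_o2 = +70.86 cm.
Lens 2: 1/d_i2 = 1/f₂ − 1/d_o2 = 1/(38.0) − 1/(70.86) = 0.01220, so d_i2 = 81.9 cm.
The final image is real, 81.9 cm to the right of lens 2 (overall magnification ≈ -0.17).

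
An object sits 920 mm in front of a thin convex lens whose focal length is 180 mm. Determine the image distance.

224 mm

Lens equation: 1/v = 1/f − 1/u = 1/(180.0) − 1/(920) = 0.005556 − 0.001087 = 0.004469, so v = 224 mm.
The image is real, inverted and reduced, on the far side of the lens.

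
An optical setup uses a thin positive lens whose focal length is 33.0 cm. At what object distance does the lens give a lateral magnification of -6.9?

m = −d_i/d_o ⇒ d_i = −m·d_o.
1/f = 1/d_o + 1/d_i = 1/d_o − 1/(m·d_o) = (1 − 1/m)/d_o, so d_o = f(1 − 1/m) = (33.00)(1 − 1/(-6.9)) = 37.8 cm.

37.8 cm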